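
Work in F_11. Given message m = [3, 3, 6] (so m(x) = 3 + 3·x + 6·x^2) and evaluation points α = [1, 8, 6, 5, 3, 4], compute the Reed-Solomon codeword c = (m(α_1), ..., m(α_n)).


c = [1, 4, 6, 3, 0, 1]

Message polynomial: m(x) = 3 + 3·x + 6·x^2 (mod 11).
For each evaluation point α_i, compute m(α_i) mod 11:
  α_1 = 1: Horner steps 6 → 9 → 1, so m(1) = 1.
  α_2 = 8: Horner steps 6 → 7 → 4, so m(8) = 4.
  α_3 = 6: Horner steps 6 → 6 → 6, so m(6) = 6.
  α_4 = 5: Horner steps 6 → 0 → 3, so m(5) = 3.
  α_5 = 3: Horner steps 6 → 10 → 0, so m(3) = 0.
  α_6 = 4: Horner steps 6 → 5 → 1, so m(4) = 1.
Codeword c = [1, 4, 6, 3, 0, 1] ∈ F_11^6.


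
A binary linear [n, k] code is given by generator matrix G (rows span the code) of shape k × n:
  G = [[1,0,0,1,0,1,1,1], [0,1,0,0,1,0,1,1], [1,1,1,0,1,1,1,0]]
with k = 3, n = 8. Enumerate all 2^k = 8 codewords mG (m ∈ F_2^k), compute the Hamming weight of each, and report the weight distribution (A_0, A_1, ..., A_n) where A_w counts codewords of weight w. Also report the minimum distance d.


Weight distribution: A_0 = 1, A_3 = 1, A_4 = 2, A_5 = 3, A_6 = 1. Minimum distance d = 3.

Enumerate all 2^3 = 8 messages m ∈ F_2^3.
For each, compute codeword c = mG in F_2^8, then tally its weight.
  m = 000 → c = 00000000, weight = 0.
  m = 100 → c = 10010111, weight = 5.
  m = 010 → c = 01001011, weight = 4.
  m = 110 → c = 11011100, weight = 5.
  m = 001 → c = 11101110, weight = 6.
  m = 101 → c = 01111001, weight = 5.
  m = 011 → c = 10100101, weight = 4.
  m = 111 → c = 00110010, weight = 3.
Tally weights:
  weight 0: 1 codewords.
  weight 3: 1 codewords.
  weight 4: 2 codewords.
  weight 5: 3 codewords.
  weight 6: 1 codewords.
Minimum distance d = smallest w > 0 with A_w > 0 = 3.
Sanity: Σ A_w = 8 = 2^3 = 8 ✓.


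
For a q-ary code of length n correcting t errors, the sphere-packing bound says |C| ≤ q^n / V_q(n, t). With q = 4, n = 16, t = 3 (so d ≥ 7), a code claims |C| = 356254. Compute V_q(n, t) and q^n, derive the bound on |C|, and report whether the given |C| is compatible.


V_q(n, t) = 16249, q^n = 4294967296, Hamming bound = 264321, |C| = 356254 > bound (violated).

Step 1: Compute V_q(n, t) = Σ_{j=0}^3 C(n, j) (q−1)^j.
  j = 0: C(16,0)·(3)^0 = 1·1 = 1.
  j = 1: C(16,1)·(3)^1 = 16·3 = 48.
  j = 2: C(16,2)·(3)^2 = 120·9 = 1080.
  j = 3: C(16,3)·(3)^3 = 560·27 = 15120.
  V_q(n, t) = 1 + 48 + 1080 + 15120 = 16249.
Step 2: q^n = 4^16 = 4294967296.
Step 3: Hamming bound ⌊q^n / V_q(n,t)⌋ = ⌊4294967296/16249⌋ = 264321.
Step 4: Compare |C| = 356254 to 264321: violated.
The claimed |C| lies above the Hamming bound, so no 4-ary code of length 16 with d ≥ 7 can have 356254 codewords.


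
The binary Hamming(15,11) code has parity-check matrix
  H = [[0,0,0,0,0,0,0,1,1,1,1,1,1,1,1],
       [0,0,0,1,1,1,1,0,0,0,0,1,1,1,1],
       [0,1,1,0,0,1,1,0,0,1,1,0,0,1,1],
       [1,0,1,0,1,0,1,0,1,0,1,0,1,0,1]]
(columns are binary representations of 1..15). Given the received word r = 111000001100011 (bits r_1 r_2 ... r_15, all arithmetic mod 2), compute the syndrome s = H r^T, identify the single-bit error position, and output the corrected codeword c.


s = (0, 0, 1, 0)^T, error position = 2, corrected codeword c = 101000001100011

Compute s = H r^T mod 2 one row at a time:
  s_1 = 0 + 1 + 1 + 0 + 0 + 0 + 1 + 1 = 4 ≡ 0 (mod 2).
  s_2 = 0 + 0 + 0 + 0 + 0 + 0 + 1 + 1 = 2 ≡ 0 (mod 2).
  s_3 = 1 + 1 + 0 + 0 + 1 + 0 + 1 + 1 = 5 ≡ 1 (mod 2).
  s_4 = 1 + 1 + 0 + 0 + 1 + 0 + 0 + 1 = 4 ≡ 0 (mod 2).
s = (0, 0, 1, 0)^T — this equals column 2 of H (binary 0010), so error is at position 2.
Correct: flip bit 2 of r = 111000001100011 to get c = 101000001100011.


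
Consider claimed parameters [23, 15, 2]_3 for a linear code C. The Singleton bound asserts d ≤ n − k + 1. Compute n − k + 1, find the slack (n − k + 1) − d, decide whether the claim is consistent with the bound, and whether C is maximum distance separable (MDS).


Singleton RHS = n − k + 1 = 9, slack = 7, bound satisfied, not MDS.

Singleton bound: d ≤ n − k + 1.
Here n = 23, k = 15, so n − k + 1 = 9.
Given d = 2, check d ≤ 9: YES.
Slack = (n − k + 1) − d = 7.
The code is NOT MDS (slack = 7 > 0).
Description: the claimed parameters are [23, 15, 2]_3; such a code would be non-MDS.


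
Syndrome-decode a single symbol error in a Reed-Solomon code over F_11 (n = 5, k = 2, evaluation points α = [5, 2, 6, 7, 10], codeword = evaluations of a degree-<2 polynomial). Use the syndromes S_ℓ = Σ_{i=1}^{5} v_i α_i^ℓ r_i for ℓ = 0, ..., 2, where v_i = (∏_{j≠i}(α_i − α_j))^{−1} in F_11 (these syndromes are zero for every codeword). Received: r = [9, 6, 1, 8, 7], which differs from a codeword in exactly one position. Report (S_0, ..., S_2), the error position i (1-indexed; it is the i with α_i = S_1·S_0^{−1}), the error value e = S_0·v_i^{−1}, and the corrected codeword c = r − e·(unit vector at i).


S = (5, 3, 4), error at position 1, error magnitude e = 4, c = [5, 6, 1, 8, 7].

Step 1: column multipliers v_i = (∏_{j≠i}(α_i − α_j))^{−1} mod 11.
  i = 1 (α = 5): (5−2)(5−6)(5−7)(5−10) = 3·(−1)·(−2)·(−5) = −30 ≡ 3, so v_1 = 3^{−1} = 4 (mod 11).
  i = 2 (α = 2): (2−5)(2−6)(2−7)(2−10) = (−3)·(−4)·(−5)·(−8) = 480 ≡ 7, so v_2 = 7^{−1} = 8 (mod 11).
  i = 3 (α = 6): (6−5)(6−2)(6−7)(6−10) = 1·4·(−1)·(−4) = 16 ≡ 5, so v_3 = 5^{−1} = 9 (mod 11).
  i = 4 (α = 7): (7−5)(7−2)(7−6)(7−10) = 2·5·1·(−3) = −30 ≡ 3, so v_4 = 3^{−1} = 4 (mod 11).
  i = 5 (α = 10): (10−5)(10−2)(10−6)(10−7) = 5·8·4·3 = 480 ≡ 7, so v_5 = 7^{−1} = 8 (mod 11).
  v = [4, 8, 9, 4, 8].
Step 2: syndromes of r = [9, 6, 1, 8, 7] (all sums mod 11).
  S_0 = Σ v_i r_i = 4·9 + 8·6 + 9·1 + 4·8 + 8·7 = 181 ≡ 5.
  S_1 = Σ v_i α_i r_i = 4·5·9 + 8·2·6 + 9·6·1 + 4·7·8 + 8·10·7 = 1114 ≡ 3.
  α_i^2 mod 11 = [3, 4, 3, 5, 1].
  S_2 = Σ v_i α_i^2 r_i = 4·3·9 + 8·4·6 + 9·3·1 + 4·5·8 + 8·1·7 = 543 ≡ 4.
  S = (5, 3, 4) ≠ 0, so r is not a codeword (an error is present).
Step 3: locate the error. For a single error e at position i, S_ℓ = v_i·e·α_i^ℓ, so α_err = S_1/S_0.
  S_0^{−1} = 5^{−1} = 9 (mod 11), so α_err = 3·9 = 27 ≡ 5 = α_1. Error position i = 1.
  Consistency check: S_2/S_1 = 4·4 = 16 ≡ 5 = α_err ✓ (single-error assumption holds).
Step 4: error magnitude e = S_0/v_1 = S_0·∏_{j≠1}(α_1 − α_j) = 5·3 = 15 ≡ 4 (mod 11).
Step 5: correct position 1: c_1 = r_1 − e = 9 − 4 ≡ 5 (mod 11). Hence c = [5, 6, 1, 8, 7].
  Check: interpolating c through the α_i gives m(x) = 3 + 7·x (degree < 2) with m(α_i) = c_i for every i, so c is indeed a codeword.


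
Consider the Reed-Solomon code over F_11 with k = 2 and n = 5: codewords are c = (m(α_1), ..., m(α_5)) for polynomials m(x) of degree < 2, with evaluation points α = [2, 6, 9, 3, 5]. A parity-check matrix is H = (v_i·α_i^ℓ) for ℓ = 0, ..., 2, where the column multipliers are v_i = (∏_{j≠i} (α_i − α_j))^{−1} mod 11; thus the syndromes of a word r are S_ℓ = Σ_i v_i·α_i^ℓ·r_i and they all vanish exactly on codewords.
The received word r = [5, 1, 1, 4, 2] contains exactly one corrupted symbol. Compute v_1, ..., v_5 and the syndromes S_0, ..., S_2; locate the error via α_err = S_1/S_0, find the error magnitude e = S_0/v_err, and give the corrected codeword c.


S = (4, 3, 5), error at position 3, error magnitude e = 3, c = [5, 1, 9, 4, 2].

Step 1: column multipliers v_i = (∏_{j≠i}(α_i − α_j))^{−1} mod 11.
  i = 1 (α = 2): (2−6)(2−9)(2−3)(2−5) = (−4)·(−7)·(−1)·(−3) = 84 ≡ 7, so v_1 = 7^{−1} = 8 (mod 11).
  i = 2 (α = 6): (6−2)(6−9)(6−3)(6−5) = 4·(−3)·3·1 = −36 ≡ 8, so v_2 = 8^{−1} = 7 (mod 11).
  i = 3 (α = 9): (9−2)(9−6)(9−3)(9−5) = 7·3·6·4 = 504 ≡ 9, so v_3 = 9^{−1} = 5 (mod 11).
  i = 4 (α = 3): (3−2)(3−6)(3−9)(3−5) = 1·(−3)·(−6)·(−2) = −36 ≡ 8, so v_4 = 8^{−1} = 7 (mod 11).
  i = 5 (α = 5): (5−2)(5−6)(5−9)(5−3) = 3·(−1)·(−4)·2 = 24 ≡ 2, so v_5 = 2^{−1} = 6 (mod 11).
  v = [8, 7, 5, 7, 6].
Step 2: syndromes of r = [5, 1, 1, 4, 2] (all sums mod 11).
  S_0 = Σ v_i r_i = 8·5 + 7·1 + 5·1 + 7·4 + 6·2 = 92 ≡ 4.
  S_1 = Σ v_i α_i r_i = 8·2·5 + 7·6·1 + 5·9·1 + 7·3·4 + 6·5·2 = 311 ≡ 3.
  α_i^2 mod 11 = [4, 3, 4, 9, 3].
  S_2 = Σ v_i α_i^2 r_i = 8·4·5 + 7·3·1 + 5·4·1 + 7·9·4 + 6·3·2 = 489 ≡ 5.
  S = (4, 3, 5) ≠ 0, so r is not a codeword (an error is present).
Step 3: locate the error. For a single error e at position i, S_ℓ = v_i·e·α_i^ℓ, so α_err = S_1/S_0.
  S_0^{−1} = 4^{−1} = 3 (mod 11), so α_err = 3·3 = 9 ≡ 9 = α_3. Error position i = 3.
  Consistency check: S_2/S_1 = 5·4 = 20 ≡ 9 = α_err ✓ (single-error assumption holds).
Step 4: error magnitude e = S_0/v_3 = S_0·∏_{j≠3}(α_3 − α_j) = 4·9 = 36 ≡ 3 (mod 11).
Step 5: correct position 3: c_3 = r_3 − e = 1 − 3 ≡ 9 (mod 11). Hence c = [5, 1, 9, 4, 2].
  Check: interpolating c through the α_i gives m(x) = 7 + 10·x (degree < 2) with m(α_i) = c_i for every i, so c is indeed a codeword.


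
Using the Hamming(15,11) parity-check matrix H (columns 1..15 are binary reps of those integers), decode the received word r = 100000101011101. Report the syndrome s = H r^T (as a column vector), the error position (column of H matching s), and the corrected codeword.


s = (1, 0, 1, 0)^T, error position = 10, corrected codeword c = 100000101111101

Compute s = H r^T mod 2 one row at a time:
  s_1 = 0 + 1 + 0 + 1 + 1 + 1 + 0 + 1 = 5 ≡ 1 (mod 2).
  s_2 = 0 + 0 + 0 + 1 + 1 + 1 + 0 + 1 = 4 ≡ 0 (mod 2).
  s_3 = 0 + 0 + 0 + 1 + 0 + 1 + 0 + 1 = 3 ≡ 1 (mod 2).
  s_4 = 1 + 0 + 0 + 1 + 1 + 1 + 1 + 1 = 6 ≡ 0 (mod 2).
s = (1, 0, 1, 0)^T — this equals column 10 of H (binary 1010), so error is at position 10.
Correct: flip bit 10 of r = 100000101011101 to get c = 100000101111101.


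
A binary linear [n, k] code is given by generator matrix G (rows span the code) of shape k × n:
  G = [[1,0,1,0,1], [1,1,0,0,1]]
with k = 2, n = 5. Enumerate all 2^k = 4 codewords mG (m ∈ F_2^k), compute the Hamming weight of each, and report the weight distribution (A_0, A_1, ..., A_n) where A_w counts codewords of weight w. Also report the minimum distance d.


Weight distribution: A_0 = 1, A_2 = 1, A_3 = 2. Minimum distance d = 2.

Enumerate all 2^2 = 4 messages m ∈ F_2^2.
For each, compute codeword c = mG in F_2^5, then tally its weight.
  m = 00 → c = 00000, weight = 0.
  m = 10 → c = 10101, weight = 3.
  m = 01 → c = 11001, weight = 3.
  m = 11 → c = 01100, weight = 2.
Tally weights:
  weight 0: 1 codewords.
  weight 2: 1 codewords.
  weight 3: 2 codewords.
Minimum distance d = smallest w > 0 with A_w > 0 = 2.
Sanity: Σ A_w = 4 = 2^2 = 4 ✓.


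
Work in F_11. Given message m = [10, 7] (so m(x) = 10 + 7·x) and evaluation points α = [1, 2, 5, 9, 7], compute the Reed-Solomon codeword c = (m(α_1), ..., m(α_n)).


c = [6, 2, 1, 7, 4]

Message polynomial: m(x) = 10 + 7·x (mod 11).
For each evaluation point α_i, compute m(α_i) mod 11:
  α_1 = 1: Horner steps 7 → 6, so m(1) = 6.
  α_2 = 2: Horner steps 7 → 2, so m(2) = 2.
  α_3 = 5: Horner steps 7 → 1, so m(5) = 1.
  α_4 = 9: Horner steps 7 → 7, so m(9) = 7.
  α_5 = 7: Horner steps 7 → 4, so m(7) = 4.
Codeword c = [6, 2, 1, 7, 4] ∈ F_11^5.


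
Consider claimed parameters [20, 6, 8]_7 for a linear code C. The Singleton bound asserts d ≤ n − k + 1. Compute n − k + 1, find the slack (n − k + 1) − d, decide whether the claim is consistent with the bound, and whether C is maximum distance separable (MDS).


Singleton RHS = n − k + 1 = 15, slack = 7, bound satisfied, not MDS.

Singleton bound: d ≤ n − k + 1.
Here n = 20, k = 6, so n − k + 1 = 15.
Given d = 8, check d ≤ 15: YES.
Slack = (n − k + 1) − d = 7.
The code is NOT MDS (slack = 7 > 0).
Description: the claimed parameters are [20, 6, 8]_7; such a code would be non-MDS.


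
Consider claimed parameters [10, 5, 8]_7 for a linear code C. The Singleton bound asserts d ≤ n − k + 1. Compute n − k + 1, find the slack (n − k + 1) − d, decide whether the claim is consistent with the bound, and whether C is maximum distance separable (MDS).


Singleton RHS = n − k + 1 = 6, slack = -2, bound violated (no such code; not MDS).

Singleton bound: d ≤ n − k + 1.
Here n = 10, k = 5, so n − k + 1 = 6.
Given d = 8, check d ≤ 6: NO.
Slack = (n − k + 1) − d = -2.
The slack is negative: d = 8 exceeds n − k + 1 = 6 by 2, so the Singleton bound is violated and no linear [10, 5, 8]_7 code can exist. In particular it is not MDS (MDS requires d = n − k + 1 exactly).
Description: the claimed parameters are [10, 5, 8]_7; such a code would be impossible (violates the Singleton bound).


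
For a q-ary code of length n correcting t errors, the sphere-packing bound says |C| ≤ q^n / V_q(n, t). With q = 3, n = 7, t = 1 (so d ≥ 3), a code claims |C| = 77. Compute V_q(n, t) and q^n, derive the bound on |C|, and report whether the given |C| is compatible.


V_q(n, t) = 15, q^n = 2187, Hamming bound = 145, |C| = 77 ≤ bound (satisfied).

Step 1: Compute V_q(n, t) = Σ_{j=0}^1 C(n, j) (q−1)^j.
  j = 0: C(7,0)·(2)^0 = 1·1 = 1.
  j = 1: C(7,1)·(2)^1 = 7·2 = 14.
  V_q(n, t) = 1 + 14 = 15.
Step 2: q^n = 3^7 = 2187.
Step 3: Hamming bound ⌊q^n / V_q(n,t)⌋ = ⌊2187/15⌋ = 145.
Step 4: Compare |C| = 77 to 145: satisfied.
The claimed |C| lies below the Hamming bound.


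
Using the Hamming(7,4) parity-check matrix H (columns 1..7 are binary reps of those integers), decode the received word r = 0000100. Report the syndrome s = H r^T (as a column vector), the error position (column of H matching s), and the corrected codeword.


s = (1, 0, 1)^T, error position = 5, corrected codeword c = 0000000

Compute s = H r^T mod 2 one row at a time:
  s_1 = 0 + 1 + 0 + 0 = 1 ≡ 1 (mod 2).
  s_2 = 0 + 0 + 0 + 0 = 0 ≡ 0 (mod 2).
  s_3 = 0 + 0 + 1 + 0 = 1 ≡ 1 (mod 2).
s = (1, 0, 1)^T — this equals column 5 of H (binary 101), so error is at position 5.
Correct: flip bit 5 of r = 0000100 to get c = 0000000.


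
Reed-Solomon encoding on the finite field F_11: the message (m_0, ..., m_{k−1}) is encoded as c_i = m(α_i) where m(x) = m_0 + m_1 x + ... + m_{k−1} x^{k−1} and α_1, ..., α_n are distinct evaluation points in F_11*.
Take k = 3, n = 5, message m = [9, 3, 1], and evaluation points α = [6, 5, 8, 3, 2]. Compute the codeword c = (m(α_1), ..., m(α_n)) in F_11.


c = [8, 5, 9, 5, 8]

Message polynomial: m(x) = 9 + 3·x + 1·x^2 (mod 11).
For each evaluation point α_i, compute m(α_i) mod 11:
  α_1 = 6: Horner steps 1 → 9 → 8, so m(6) = 8.
  α_2 = 5: Horner steps 1 → 8 → 5, so m(5) = 5.
  α_3 = 8: Horner steps 1 → 0 → 9, so m(8) = 9.
  α_4 = 3: Horner steps 1 → 6 → 5, so m(3) = 5.
  α_5 = 2: Horner steps 1 → 5 → 8, so m(2) = 8.
Codeword c = [8, 5, 9, 5, 8] ∈ F_11^5.


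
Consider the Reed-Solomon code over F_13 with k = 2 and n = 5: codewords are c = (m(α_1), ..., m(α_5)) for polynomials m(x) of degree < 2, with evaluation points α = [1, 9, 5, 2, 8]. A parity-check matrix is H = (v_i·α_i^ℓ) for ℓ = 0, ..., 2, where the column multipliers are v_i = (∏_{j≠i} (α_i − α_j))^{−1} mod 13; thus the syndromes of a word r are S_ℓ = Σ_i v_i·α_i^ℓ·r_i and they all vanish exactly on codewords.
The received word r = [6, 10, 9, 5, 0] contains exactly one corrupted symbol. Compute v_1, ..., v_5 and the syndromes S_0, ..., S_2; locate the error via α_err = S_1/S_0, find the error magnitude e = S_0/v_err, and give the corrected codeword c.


S = (8, 8, 8), error at position 1, error magnitude e = 11, c = [8, 10, 9, 5, 0].

Step 1: column multipliers v_i = (∏_{j≠i}(α_i − α_j))^{−1} mod 13.
  i = 1 (α = 1): (1−9)(1−5)(1−2)(1−8) = (−8)·(−4)·(−1)·(−7) = 224 ≡ 3, so v_1 = 3^{−1} = 9 (mod 13).
  i = 2 (α = 9): (9−1)(9−5)(9−2)(9−8) = 8·4·7·1 = 224 ≡ 3, so v_2 = 3^{−1} = 9 (mod 13).
  i = 3 (α = 5): (5−1)(5−9)(5−2)(5−8) = 4·(−4)·3·(−3) = 144 ≡ 1, so v_3 = 1^{−1} = 1 (mod 13).
  i = 4 (α = 2): (2−1)(2−9)(2−5)(2−8) = 1·(−7)·(−3)·(−6) = −126 ≡ 4, so v_4 = 4^{−1} = 10 (mod 13).
  i = 5 (α = 8): (8−1)(8−9)(8−5)(8−2) = 7·(−1)·3·6 = −126 ≡ 4, so v_5 = 4^{−1} = 10 (mod 13).
  v = [9, 9, 1, 10, 10].
Step 2: syndromes of r = [6, 10, 9, 5, 0] (all sums mod 13).
  S_0 = Σ v_i r_i = 9·6 + 9·10 + 1·9 + 10·5 + 10·0 = 203 ≡ 8.
  S_1 = Σ v_i α_i r_i = 9·1·6 + 9·9·10 + 1·5·9 + 10·2·5 + 10·8·0 = 1009 ≡ 8.
  α_i^2 mod 13 = [1, 3, 12, 4, 12].
  S_2 = Σ v_i α_i^2 r_i = 9·1·6 + 9·3·10 + 1·12·9 + 10·4·5 + 10·12·0 = 632 ≡ 8.
  S = (8, 8, 8) ≠ 0, so r is not a codeword (an error is present).
Step 3: locate the error. For a single error e at position i, S_ℓ = v_i·e·α_i^ℓ, so α_err = S_1/S_0.
  S_0^{−1} = 8^{−1} = 5 (mod 13), so α_err = 8·5 = 40 ≡ 1 = α_1. Error position i = 1.
  Consistency check: S_2/S_1 = 8·5 = 40 ≡ 1 = α_err ✓ (single-error assumption holds).
Step 4: error magnitude e = S_0/v_1 = S_0·∏_{j≠1}(α_1 − α_j) = 8·3 = 24 ≡ 11 (mod 13).
Step 5: correct position 1: c_1 = r_1 − e = 6 − 11 ≡ 8 (mod 13). Hence c = [8, 10, 9, 5, 0].
  Check: interpolating c through the α_i gives m(x) = 11 + 10·x (degree < 2) with m(α_i) = c_i for every i, so c is indeed a codeword.


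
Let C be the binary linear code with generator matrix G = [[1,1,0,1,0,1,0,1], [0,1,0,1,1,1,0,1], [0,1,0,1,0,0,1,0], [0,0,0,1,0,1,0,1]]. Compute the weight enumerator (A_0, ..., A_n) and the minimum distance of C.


Weight distribution: A_0 = 1, A_2 = 3, A_3 = 4, A_4 = 3, A_5 = 4, A_6 = 1. Minimum distance d = 2.

Enumerate all 2^4 = 16 messages m ∈ F_2^4.
For each, compute codeword c = mG in F_2^8, then tally its weight.
  m = 0000 → c = 00000000, weight = 0.
  m = 1000 → c = 11010101, weight = 5.
  m = 0100 → c = 01011101, weight = 5.
  m = 1100 → c = 10001000, weight = 2.
  m = 0010 → c = 01010010, weight = 3.
  m = 1010 → c = 10000111, weight = 4.
  m = 0110 → c = 00001111, weight = 4.
  m = 1110 → c = 11011010, weight = 5.
  m = 0001 → c = 00010101, weight = 3.
  m = 1001 → c = 11000000, weight = 2.
  m = 0101 → c = 01001000, weight = 2.
  m = 1101 → c = 10011101, weight = 5.
  m = 0011 → c = 01000111, weight = 4.
  m = 1011 → c = 10010010, weight = 3.
  m = 0111 → c = 00011010, weight = 3.
  m = 1111 → c = 11001111, weight = 6.
Tally weights:
  weight 0: 1 codewords.
  weight 2: 3 codewords.
  weight 3: 4 codewords.
  weight 4: 3 codewords.
  weight 5: 4 codewords.
  weight 6: 1 codewords.
Minimum distance d = smallest w > 0 with A_w > 0 = 2.
Sanity: Σ A_w = 16 = 2^4 = 16 ✓.


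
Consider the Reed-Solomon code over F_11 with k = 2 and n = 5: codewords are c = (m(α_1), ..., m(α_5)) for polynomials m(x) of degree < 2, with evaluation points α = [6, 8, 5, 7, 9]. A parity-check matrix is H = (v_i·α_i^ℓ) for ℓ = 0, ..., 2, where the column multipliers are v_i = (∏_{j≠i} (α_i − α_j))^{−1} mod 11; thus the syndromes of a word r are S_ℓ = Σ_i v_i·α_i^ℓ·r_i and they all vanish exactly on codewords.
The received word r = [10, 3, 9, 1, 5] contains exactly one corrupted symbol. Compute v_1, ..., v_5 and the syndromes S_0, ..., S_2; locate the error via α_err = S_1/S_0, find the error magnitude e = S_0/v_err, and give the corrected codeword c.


S = (6, 8, 7), error at position 3, error magnitude e = 1, c = [10, 3, 8, 1, 5].

Step 1: column multipliers v_i = (∏_{j≠i}(α_i − α_j))^{−1} mod 11.
  i = 1 (α = 6): (6−8)(6−5)(6−7)(6−9) = (−2)·1·(−1)·(−3) = −6 ≡ 5, so v_1 = 5^{−1} = 9 (mod 11).
  i = 2 (α = 8): (8−6)(8−5)(8−7)(8−9) = 2·3·1·(−1) = −6 ≡ 5, so v_2 = 5^{−1} = 9 (mod 11).
  i = 3 (α = 5): (5−6)(5−8)(5−7)(5−9) = (−1)·(−3)·(−2)·(−4) = 24 ≡ 2, so v_3 = 2^{−1} = 6 (mod 11).
  i = 4 (α = 7): (7−6)(7−8)(7−5)(7−9) = 1·(−1)·2·(−2) = 4 ≡ 4, so v_4 = 4^{−1} = 3 (mod 11).
  i = 5 (α = 9): (9−6)(9−8)(9−5)(9−7) = 3·1·4·2 = 24 ≡ 2, so v_5 = 2^{−1} = 6 (mod 11).
  v = [9, 9, 6, 3, 6].
Step 2: syndromes of r = [10, 3, 9, 1, 5] (all sums mod 11).
  S_0 = Σ v_i r_i = 9·10 + 9·3 + 6·9 + 3·1 + 6·5 = 204 ≡ 6.
  S_1 = Σ v_i α_i r_i = 9·6·10 + 9·8·3 + 6·5·9 + 3·7·1 + 6·9·5 = 1317 ≡ 8.
  α_i^2 mod 11 = [3, 9, 3, 5, 4].
  S_2 = Σ v_i α_i^2 r_i = 9·3·10 + 9·9·3 + 6·3·9 + 3·5·1 + 6·4·5 = 810 ≡ 7.
  S = (6, 8, 7) ≠ 0, so r is not a codeword (an error is present).
Step 3: locate the error. For a single error e at position i, S_ℓ = v_i·e·α_i^ℓ, so α_err = S_1/S_0.
  S_0^{−1} = 6^{−1} = 2 (mod 11), so α_err = 8·2 = 16 ≡ 5 = α_3. Error position i = 3.
  Consistency check: S_2/S_1 = 7·7 = 49 ≡ 5 = α_err ✓ (single-error assumption holds).
Step 4: error magnitude e = S_0/v_3 = S_0·∏_{j≠3}(α_3 − α_j) = 6·2 = 12 ≡ 1 (mod 11).
Step 5: correct position 3: c_3 = r_3 − e = 9 − 1 ≡ 8 (mod 11). Hence c = [10, 3, 8, 1, 5].
  Check: interpolating c through the α_i gives m(x) = 9 + 2·x (degree < 2) with m(α_i) = c_i for every i, so c is indeed a codeword.


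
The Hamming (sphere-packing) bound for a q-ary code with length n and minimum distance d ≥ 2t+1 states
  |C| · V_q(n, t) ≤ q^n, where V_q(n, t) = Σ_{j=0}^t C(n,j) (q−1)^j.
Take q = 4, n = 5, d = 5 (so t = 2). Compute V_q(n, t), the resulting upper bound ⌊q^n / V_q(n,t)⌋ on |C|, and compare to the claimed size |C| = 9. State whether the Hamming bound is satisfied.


V_q(n, t) = 106, q^n = 1024, Hamming bound = 9, |C| = 9 ≤ bound (satisfied).

Step 1: Compute V_q(n, t) = Σ_{j=0}^2 C(n, j) (q−1)^j.
  j = 0: C(5,0)·(3)^0 = 1·1 = 1.
  j = 1: C(5,1)·(3)^1 = 5·3 = 15.
  j = 2: C(5,2)·(3)^2 = 10·9 = 90.
  V_q(n, t) = 1 + 15 + 90 = 106.
Step 2: q^n = 4^5 = 1024.
Step 3: Hamming bound ⌊q^n / V_q(n,t)⌋ = ⌊1024/106⌋ = 9.
Step 4: Compare |C| = 9 to 9: satisfied.
The claimed |C| lies at the Hamming bound (tight).


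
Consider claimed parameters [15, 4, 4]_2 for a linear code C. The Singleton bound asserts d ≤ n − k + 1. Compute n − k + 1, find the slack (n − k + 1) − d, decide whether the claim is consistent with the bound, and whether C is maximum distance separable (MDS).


Singleton RHS = n − k + 1 = 12, slack = 8, bound satisfied, not MDS.

Singleton bound: d ≤ n − k + 1.
Here n = 15, k = 4, so n − k + 1 = 12.
Given d = 4, check d ≤ 12: YES.
Slack = (n − k + 1) − d = 8.
The code is NOT MDS (slack = 8 > 0).
Description: the claimed parameters are [15, 4, 4]_2; such a code would be non-MDS.


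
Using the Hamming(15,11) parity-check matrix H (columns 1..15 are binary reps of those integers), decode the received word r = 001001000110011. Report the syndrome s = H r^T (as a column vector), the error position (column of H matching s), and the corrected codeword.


s = (0, 1, 0, 1)^T, error position = 5, corrected codeword c = 001011000110011

Compute s = H r^T mod 2 one row at a time:
  s_1 = 0 + 0 + 1 + 1 + 0 + 0 + 1 + 1 = 4 ≡ 0 (mod 2).
  s_2 = 0 + 0 + 1 + 0 + 0 + 0 + 1 + 1 = 3 ≡ 1 (mod 2).
  s_3 = 0 + 1 + 1 + 0 + 1 + 1 + 1 + 1 = 6 ≡ 0 (mod 2).
  s_4 = 0 + 1 + 0 + 0 + 0 + 1 + 0 + 1 = 3 ≡ 1 (mod 2).
s = (0, 1, 0, 1)^T — this equals column 5 of H (binary 0101), so error is at position 5.
Correct: flip bit 5 of r = 001001000110011 to get c = 001011000110011.


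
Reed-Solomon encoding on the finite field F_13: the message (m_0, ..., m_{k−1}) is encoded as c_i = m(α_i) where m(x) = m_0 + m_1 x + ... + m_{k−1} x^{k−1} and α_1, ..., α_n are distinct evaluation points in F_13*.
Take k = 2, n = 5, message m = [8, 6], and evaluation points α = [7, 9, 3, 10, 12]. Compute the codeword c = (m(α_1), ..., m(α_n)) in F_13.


c = [11, 10, 0, 3, 2]

Message polynomial: m(x) = 8 + 6·x (mod 13).
For each evaluation point α_i, compute m(α_i) mod 13:
  α_1 = 7: Horner steps 6 → 11, so m(7) = 11.
  α_2 = 9: Horner steps 6 → 10, so m(9) = 10.
  α_3 = 3: Horner steps 6 → 0, so m(3) = 0.
  α_4 = 10: Horner steps 6 → 3, so m(10) = 3.
  α_5 = 12: Horner steps 6 → 2, so m(12) = 2.
Codeword c = [11, 10, 0, 3, 2] ∈ F_13^5.


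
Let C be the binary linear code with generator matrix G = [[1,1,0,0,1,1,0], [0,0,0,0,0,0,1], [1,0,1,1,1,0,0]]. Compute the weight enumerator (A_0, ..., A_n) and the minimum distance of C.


Weight distribution: A_0 = 1, A_1 = 1, A_4 = 3, A_5 = 3. Minimum distance d = 1.

Enumerate all 2^3 = 8 messages m ∈ F_2^3.
For each, compute codeword c = mG in F_2^7, then tally its weight.
  m = 000 → c = 0000000, weight = 0.
  m = 100 → c = 1100110, weight = 4.
  m = 010 → c = 0000001, weight = 1.
  m = 110 → c = 1100111, weight = 5.
  m = 001 → c = 1011100, weight = 4.
  m = 101 → c = 0111010, weight = 4.
  m = 011 → c = 1011101, weight = 5.
  m = 111 → c = 0111011, weight = 5.
Tally weights:
  weight 0: 1 codewords.
  weight 1: 1 codewords.
  weight 4: 3 codewords.
  weight 5: 3 codewords.
Minimum distance d = smallest w > 0 with A_w > 0 = 1.
Sanity: Σ A_w = 8 = 2^3 = 8 ✓.


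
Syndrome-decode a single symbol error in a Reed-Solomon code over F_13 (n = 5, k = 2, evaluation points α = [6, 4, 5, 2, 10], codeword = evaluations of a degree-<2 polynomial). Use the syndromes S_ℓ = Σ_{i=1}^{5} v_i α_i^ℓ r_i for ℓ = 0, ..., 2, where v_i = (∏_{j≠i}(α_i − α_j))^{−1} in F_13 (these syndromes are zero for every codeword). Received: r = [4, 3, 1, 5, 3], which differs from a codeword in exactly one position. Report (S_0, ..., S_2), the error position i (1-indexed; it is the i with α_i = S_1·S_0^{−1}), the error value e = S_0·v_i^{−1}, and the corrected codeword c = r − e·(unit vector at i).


S = (9, 10, 1), error at position 2, error magnitude e = 5, c = [4, 11, 1, 5, 3].

Step 1: column multipliers v_i = (∏_{j≠i}(α_i − α_j))^{−1} mod 13.
  i = 1 (α = 6): (6−4)(6−5)(6−2)(6−10) = 2·1·4·(−4) = −32 ≡ 7, so v_1 = 7^{−1} = 2 (mod 13).
  i = 2 (α = 4): (4−6)(4−5)(4−2)(4−10) = (−2)·(−1)·2·(−6) = −24 ≡ 2, so v_2 = 2^{−1} = 7 (mod 13).
  i = 3 (α = 5): (5−6)(5−4)(5−2)(5−10) = (−1)·1·3·(−5) = 15 ≡ 2, so v_3 = 2^{−1} = 7 (mod 13).
  i = 4 (α = 2): (2−6)(2−4)(2−5)(2−10) = (−4)·(−2)·(−3)·(−8) = 192 ≡ 10, so v_4 = 10^{−1} = 4 (mod 13).
  i = 5 (α = 10): (10−6)(10−4)(10−5)(10−2) = 4·6·5·8 = 960 ≡ 11, so v_5 = 11^{−1} = 6 (mod 13).
  v = [2, 7, 7, 4, 6].
Step 2: syndromes of r = [4, 3, 1, 5, 3] (all sums mod 13).
  S_0 = Σ v_i r_i = 2·4 + 7·3 + 7·1 + 4·5 + 6·3 = 74 ≡ 9.
  S_1 = Σ v_i α_i r_i = 2·6·4 + 7·4·3 + 7·5·1 + 4·2·5 + 6·10·3 = 387 ≡ 10.
  α_i^2 mod 13 = [10, 3, 12, 4, 9].
  S_2 = Σ v_i α_i^2 r_i = 2·10·4 + 7·3·3 + 7·12·1 + 4·4·5 + 6·9·3 = 469 ≡ 1.
  S = (9, 10, 1) ≠ 0, so r is not a codeword (an error is present).
Step 3: locate the error. For a single error e at position i, S_ℓ = v_i·e·α_i^ℓ, so α_err = S_1/S_0.
  S_0^{−1} = 9^{−1} = 3 (mod 13), so α_err = 10·3 = 30 ≡ 4 = α_2. Error position i = 2.
  Consistency check: S_2/S_1 = 1·4 = 4 ≡ 4 = α_err ✓ (single-error assumption holds).
Step 4: error magnitude e = S_0/v_2 = S_0·∏_{j≠2}(α_2 − α_j) = 9·2 = 18 ≡ 5 (mod 13).
Step 5: correct position 2: c_2 = r_2 − e = 3 − 5 ≡ 11 (mod 13). Hence c = [4, 11, 1, 5, 3].
  Check: interpolating c through the α_i gives m(x) = 12 + 3·x (degree < 2) with m(α_i) = c_i for every i, so c is indeed a codeword.


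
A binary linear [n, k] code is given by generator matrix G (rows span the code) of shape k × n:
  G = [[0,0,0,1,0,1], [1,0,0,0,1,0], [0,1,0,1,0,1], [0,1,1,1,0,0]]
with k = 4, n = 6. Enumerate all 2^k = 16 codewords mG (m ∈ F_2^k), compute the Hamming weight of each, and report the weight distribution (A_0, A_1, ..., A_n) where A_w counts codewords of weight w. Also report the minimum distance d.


Weight distribution: A_0 = 1, A_1 = 1, A_2 = 4, A_3 = 4, A_4 = 3, A_5 = 3. Minimum distance d = 1.

Enumerate all 2^4 = 16 messages m ∈ F_2^4.
For each, compute codeword c = mG in F_2^6, then tally its weight.
  m = 0000 → c = 000000, weight = 0.
  m = 1000 → c = 000101, weight = 2.
  m = 0100 → c = 100010, weight = 2.
  m = 1100 → c = 100111, weight = 4.
  m = 0010 → c = 010101, weight = 3.
  m = 1010 → c = 010000, weight = 1.
  m = 0110 → c = 110111, weight = 5.
  m = 1110 → c = 110010, weight = 3.
  m = 0001 → c = 011100, weight = 3.
  m = 1001 → c = 011001, weight = 3.
  m = 0101 → c = 111110, weight = 5.
  m = 1101 → c = 111011, weight = 5.
  m = 0011 → c = 001001, weight = 2.
  m = 1011 → c = 001100, weight = 2.
  m = 0111 → c = 101011, weight = 4.
  m = 1111 → c = 101110, weight = 4.
Tally weights:
  weight 0: 1 codewords.
  weight 1: 1 codewords.
  weight 2: 4 codewords.
  weight 3: 4 codewords.
  weight 4: 3 codewords.
  weight 5: 3 codewords.
Minimum distance d = smallest w > 0 with A_w > 0 = 1.
Sanity: Σ A_w = 16 = 2^4 = 16 ✓.


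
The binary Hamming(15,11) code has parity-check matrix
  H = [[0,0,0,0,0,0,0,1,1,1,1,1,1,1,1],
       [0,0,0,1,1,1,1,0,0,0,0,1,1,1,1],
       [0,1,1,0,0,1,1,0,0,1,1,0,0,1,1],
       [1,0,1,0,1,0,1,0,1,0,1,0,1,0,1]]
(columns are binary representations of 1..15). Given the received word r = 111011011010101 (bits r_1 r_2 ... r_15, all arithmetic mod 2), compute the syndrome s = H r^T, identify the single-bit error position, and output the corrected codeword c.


s = (1, 0, 1, 1)^T, error position = 11, corrected codeword c = 111011011000101

Compute s = H r^T mod 2 one row at a time:
  s_1 = 1 + 1 + 0 + 1 + 0 + 1 + 0 + 1 = 5 ≡ 1 (mod 2).
  s_2 = 0 + 1 + 1 + 0 + 0 + 1 + 0 + 1 = 4 ≡ 0 (mod 2).
  s_3 = 1 + 1 + 1 + 0 + 0 + 1 + 0 + 1 = 5 ≡ 1 (mod 2).
  s_4 = 1 + 1 + 1 + 0 + 1 + 1 + 1 + 1 = 7 ≡ 1 (mod 2).
s = (1, 0, 1, 1)^T — this equals column 11 of H (binary 1011), so error is at position 11.
Correct: flip bit 11 of r = 111011011010101 to get c = 111011011000101.


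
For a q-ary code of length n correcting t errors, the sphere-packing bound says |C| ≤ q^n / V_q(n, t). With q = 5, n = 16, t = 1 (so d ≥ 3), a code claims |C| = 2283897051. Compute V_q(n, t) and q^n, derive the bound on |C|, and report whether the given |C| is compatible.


V_q(n, t) = 65, q^n = 152587890625, Hamming bound = 2347506009, |C| = 2283897051 ≤ bound (satisfied).

Step 1: Compute V_q(n, t) = Σ_{j=0}^1 C(n, j) (q−1)^j.
  j = 0: C(16,0)·(4)^0 = 1·1 = 1.
  j = 1: C(16,1)·(4)^1 = 16·4 = 64.
  V_q(n, t) = 1 + 64 = 65.
Step 2: q^n = 5^16 = 152587890625.
Step 3: Hamming bound ⌊q^n / V_q(n,t)⌋ = ⌊152587890625/65⌋ = 2347506009.
Step 4: Compare |C| = 2283897051 to 2347506009: satisfied.
The claimed |C| lies below the Hamming bound.


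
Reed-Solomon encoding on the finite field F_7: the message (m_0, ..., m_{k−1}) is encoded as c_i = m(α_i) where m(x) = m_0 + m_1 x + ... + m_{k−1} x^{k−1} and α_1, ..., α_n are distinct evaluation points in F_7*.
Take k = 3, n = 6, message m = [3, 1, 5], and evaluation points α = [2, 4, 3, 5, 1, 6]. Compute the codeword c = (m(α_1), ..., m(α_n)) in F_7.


c = [4, 3, 2, 0, 2, 0]

Message polynomial: m(x) = 3 + 1·x + 5·x^2 (mod 7).
For each evaluation point α_i, compute m(α_i) mod 7:
  α_1 = 2: Horner steps 5 → 4 → 4, so m(2) = 4.
  α_2 = 4: Horner steps 5 → 0 → 3, so m(4) = 3.
  α_3 = 3: Horner steps 5 → 2 → 2, so m(3) = 2.
  α_4 = 5: Horner steps 5 → 5 → 0, so m(5) = 0.
  α_5 = 1: Horner steps 5 → 6 → 2, so m(1) = 2.
  α_6 = 6: Horner steps 5 → 3 → 0, so m(6) = 0.
Codeword c = [4, 3, 2, 0, 2, 0] ∈ F_7^6.


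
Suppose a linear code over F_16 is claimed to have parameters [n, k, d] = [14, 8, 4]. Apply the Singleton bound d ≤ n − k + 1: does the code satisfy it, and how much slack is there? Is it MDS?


Singleton RHS = n − k + 1 = 7, slack = 3, bound satisfied, not MDS.

Singleton bound: d ≤ n − k + 1.
Here n = 14, k = 8, so n − k + 1 = 7.
Given d = 4, check d ≤ 7: YES.
Slack = (n − k + 1) − d = 3.
The code is NOT MDS (slack = 3 > 0).
Description: the claimed parameters are [14, 8, 4]_16; such a code would be non-MDS.


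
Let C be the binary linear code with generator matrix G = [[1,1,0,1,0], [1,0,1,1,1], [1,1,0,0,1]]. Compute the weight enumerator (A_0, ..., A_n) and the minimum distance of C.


Weight distribution: A_0 = 1, A_2 = 2, A_3 = 4, A_4 = 1. Minimum distance d = 2.

Enumerate all 2^3 = 8 messages m ∈ F_2^3.
For each, compute codeword c = mG in F_2^5, then tally its weight.
  m = 000 → c = 00000, weight = 0.
  m = 100 → c = 11010, weight = 3.
  m = 010 → c = 10111, weight = 4.
  m = 110 → c = 01101, weight = 3.
  m = 001 → c = 11001, weight = 3.
  m = 101 → c = 00011, weight = 2.
  m = 011 → c = 01110, weight = 3.
  m = 111 → c = 10100, weight = 2.
Tally weights:
  weight 0: 1 codewords.
  weight 2: 2 codewords.
  weight 3: 4 codewords.
  weight 4: 1 codewords.
Minimum distance d = smallest w > 0 with A_w > 0 = 2.
Sanity: Σ A_w = 8 = 2^3 = 8 ✓.


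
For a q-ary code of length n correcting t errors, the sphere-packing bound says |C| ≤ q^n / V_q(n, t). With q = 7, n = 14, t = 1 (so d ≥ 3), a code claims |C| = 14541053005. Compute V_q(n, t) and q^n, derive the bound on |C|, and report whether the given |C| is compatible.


V_q(n, t) = 85, q^n = 678223072849, Hamming bound = 7979094974, |C| = 14541053005 > bound (violated).

Step 1: Compute V_q(n, t) = Σ_{j=0}^1 C(n, j) (q−1)^j.
  j = 0: C(14,0)·(6)^0 = 1·1 = 1.
  j = 1: C(14,1)·(6)^1 = 14·6 = 84.
  V_q(n, t) = 1 + 84 = 85.
Step 2: q^n = 7^14 = 678223072849.
Step 3: Hamming bound ⌊q^n / V_q(n,t)⌋ = ⌊678223072849/85⌋ = 7979094974.
Step 4: Compare |C| = 14541053005 to 7979094974: violated.
The claimed |C| lies above the Hamming bound, so no 7-ary code of length 14 with d ≥ 3 can have 14541053005 codewords.


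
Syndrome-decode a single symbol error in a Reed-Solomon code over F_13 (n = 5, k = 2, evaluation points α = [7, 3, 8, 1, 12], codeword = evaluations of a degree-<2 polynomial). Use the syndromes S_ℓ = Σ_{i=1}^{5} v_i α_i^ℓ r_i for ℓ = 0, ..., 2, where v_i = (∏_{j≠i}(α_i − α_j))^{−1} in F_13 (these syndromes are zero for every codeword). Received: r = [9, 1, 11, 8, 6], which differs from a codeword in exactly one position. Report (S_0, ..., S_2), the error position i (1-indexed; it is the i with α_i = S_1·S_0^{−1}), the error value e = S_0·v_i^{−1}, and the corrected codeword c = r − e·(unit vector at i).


S = (11, 11, 11), error at position 4, error magnitude e = 11, c = [9, 1, 11, 10, 6].

Step 1: column multipliers v_i = (∏_{j≠i}(α_i − α_j))^{−1} mod 13.
  i = 1 (α = 7): (7−3)(7−8)(7−1)(7−12) = 4·(−1)·6·(−5) = 120 ≡ 3, so v_1 = 3^{−1} = 9 (mod 13).
  i = 2 (α = 3): (3−7)(3−8)(3−1)(3−12) = (−4)·(−5)·2·(−9) = −360 ≡ 4, so v_2 = 4^{−1} = 10 (mod 13).
  i = 3 (α = 8): (8−7)(8−3)(8−1)(8−12) = 1·5·7·(−4) = −140 ≡ 3, so v_3 = 3^{−1} = 9 (mod 13).
  i = 4 (α = 1): (1−7)(1−3)(1−8)(1−12) = (−6)·(−2)·(−7)·(−11) = 924 ≡ 1, so v_4 = 1^{−1} = 1 (mod 13).
  i = 5 (α = 12): (12−7)(12−3)(12−8)(12−1) = 5·9·4·11 = 1980 ≡ 4, so v_5 = 4^{−1} = 10 (mod 13).
  v = [9, 10, 9, 1, 10].
Step 2: syndromes of r = [9, 1, 11, 8, 6] (all sums mod 13).
  S_0 = Σ v_i r_i = 9·9 + 10·1 + 9·11 + 1·8 + 10·6 = 258 ≡ 11.
  S_1 = Σ v_i α_i r_i = 9·7·9 + 10·3·1 + 9·8·11 + 1·1·8 + 10·12·6 = 2117 ≡ 11.
  α_i^2 mod 13 = [10, 9, 12, 1, 1].
  S_2 = Σ v_i α_i^2 r_i = 9·10·9 + 10·9·1 + 9·12·11 + 1·1·8 + 10·1·6 = 2156 ≡ 11.
  S = (11, 11, 11) ≠ 0, so r is not a codeword (an error is present).
Step 3: locate the error. For a single error e at position i, S_ℓ = v_i·e·α_i^ℓ, so α_err = S_1/S_0.
  S_0^{−1} = 11^{−1} = 6 (mod 13), so α_err = 11·6 = 66 ≡ 1 = α_4. Error position i = 4.
  Consistency check: S_2/S_1 = 11·6 = 66 ≡ 1 = α_err ✓ (single-error assumption holds).
Step 4: error magnitude e = S_0/v_4 = S_0·∏_{j≠4}(α_4 − α_j) = 11·1 = 11 ≡ 11 (mod 13).
Step 5: correct position 4: c_4 = r_4 − e = 8 − 11 ≡ 10 (mod 13). Hence c = [9, 1, 11, 10, 6].
  Check: interpolating c through the α_i gives m(x) = 8 + 2·x (degree < 2) with m(α_i) = c_i for every i, so c is indeed a codeword.


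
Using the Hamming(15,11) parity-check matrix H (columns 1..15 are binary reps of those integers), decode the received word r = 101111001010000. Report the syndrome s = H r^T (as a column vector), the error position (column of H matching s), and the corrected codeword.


s = (0, 1, 1, 1)^T, error position = 7, corrected codeword c = 101111101010000

Compute s = H r^T mod 2 one row at a time:
  s_1 = 0 + 1 + 0 + 1 + 0 + 0 + 0 + 0 = 2 ≡ 0 (mod 2).
  s_2 = 1 + 1 + 1 + 0 + 0 + 0 + 0 + 0 = 3 ≡ 1 (mod 2).
  s_3 = 0 + 1 + 1 + 0 + 0 + 1 + 0 + 0 = 3 ≡ 1 (mod 2).
  s_4 = 1 + 1 + 1 + 0 + 1 + 1 + 0 + 0 = 5 ≡ 1 (mod 2).
s = (0, 1, 1, 1)^T — this equals column 7 of H (binary 0111), so error is at position 7.
Correct: flip bit 7 of r = 101111001010000 to get c = 101111101010000.


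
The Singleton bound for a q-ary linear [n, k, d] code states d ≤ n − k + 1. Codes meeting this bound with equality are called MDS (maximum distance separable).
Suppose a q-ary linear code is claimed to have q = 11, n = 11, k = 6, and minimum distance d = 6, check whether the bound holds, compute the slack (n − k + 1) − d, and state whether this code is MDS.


Singleton RHS = n − k + 1 = 6, slack = 0, bound satisfied, MDS.

Singleton bound: d ≤ n − k + 1.
Here n = 11, k = 6, so n − k + 1 = 6.
Given d = 6, check d ≤ 6: YES.
Slack = (n − k + 1) − d = 0.
The code is MDS (slack = 0).
Description: the claimed parameters are [11, 6, 6]_11; such a code would be MDS (meets Singleton bound).


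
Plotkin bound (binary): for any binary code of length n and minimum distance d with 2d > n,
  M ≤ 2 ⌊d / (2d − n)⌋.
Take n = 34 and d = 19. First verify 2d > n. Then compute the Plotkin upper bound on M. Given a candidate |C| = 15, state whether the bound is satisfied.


Plotkin bound M ≤ 8; given |C| = 15 > bound (violated).

Check applicability: 2d = 38, n = 34.
2d − n = 4 > 0, so Plotkin applies.
Compute d/(2d−n) = 19/4 ≈ 4.7500.
⌊d/(2d−n)⌋ = 4.
Plotkin bound: M ≤ 2·4 = 8.
Given |C| = 15, check: VIOLATED.
This |C| is above the Plotkin bound, so no binary code with n = 34, d = 19 and 15 codewords exists.


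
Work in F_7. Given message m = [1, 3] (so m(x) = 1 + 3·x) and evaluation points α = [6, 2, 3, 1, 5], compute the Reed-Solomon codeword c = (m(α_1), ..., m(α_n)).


c = [5, 0, 3, 4, 2]

Message polynomial: m(x) = 1 + 3·x (mod 7).
For each evaluation point α_i, compute m(α_i) mod 7:
  α_1 = 6: Horner steps 3 → 5, so m(6) = 5.
  α_2 = 2: Horner steps 3 → 0, so m(2) = 0.
  α_3 = 3: Horner steps 3 → 3, so m(3) = 3.
  α_4 = 1: Horner steps 3 → 4, so m(1) = 4.
  α_5 = 5: Horner steps 3 → 2, so m(5) = 2.
Codeword c = [5, 0, 3, 4, 2] ∈ F_7^5.


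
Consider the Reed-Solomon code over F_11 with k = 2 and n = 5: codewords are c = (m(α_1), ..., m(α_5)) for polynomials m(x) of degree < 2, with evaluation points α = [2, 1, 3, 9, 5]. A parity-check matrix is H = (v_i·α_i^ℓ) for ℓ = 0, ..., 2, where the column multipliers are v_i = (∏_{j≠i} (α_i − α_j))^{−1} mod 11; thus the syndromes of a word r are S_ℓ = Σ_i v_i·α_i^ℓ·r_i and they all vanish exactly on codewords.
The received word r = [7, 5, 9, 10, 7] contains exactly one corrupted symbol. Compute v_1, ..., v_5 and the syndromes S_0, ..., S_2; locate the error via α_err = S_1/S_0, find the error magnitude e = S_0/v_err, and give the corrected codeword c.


S = (9, 1, 5), error at position 5, error magnitude e = 5, c = [7, 5, 9, 10, 2].

Step 1: column multipliers v_i = (∏_{j≠i}(α_i − α_j))^{−1} mod 11.
  i = 1 (α = 2): (2−1)(2−3)(2−9)(2−5) = 1·(−1)·(−7)·(−3) = −21 ≡ 1, so v_1 = 1^{−1} = 1 (mod 11).
  i = 2 (α = 1): (1−2)(1−3)(1−9)(1−5) = (−1)·(−2)·(−8)·(−4) = 64 ≡ 9, so v_2 = 9^{−1} = 5 (mod 11).
  i = 3 (α = 3): (3−2)(3−1)(3−9)(3−5) = 1·2·(−6)·(−2) = 24 ≡ 2, so v_3 = 2^{−1} = 6 (mod 11).
  i = 4 (α = 9): (9−2)(9−1)(9−3)(9−5) = 7·8·6·4 = 1344 ≡ 2, so v_4 = 2^{−1} = 6 (mod 11).
  i = 5 (α = 5): (5−2)(5−1)(5−3)(5−9) = 3·4·2·(−4) = −96 ≡ 3, so v_5 = 3^{−1} = 4 (mod 11).
  v = [1, 5, 6, 6, 4].
Step 2: syndromes of r = [7, 5, 9, 10, 7] (all sums mod 11).
  S_0 = Σ v_i r_i = 1·7 + 5·5 + 6·9 + 6·10 + 4·7 = 174 ≡ 9.
  S_1 = Σ v_i α_i r_i = 1·2·7 + 5·1·5 + 6·3·9 + 6·9·10 + 4·5·7 = 881 ≡ 1.
  α_i^2 mod 11 = [4, 1, 9, 4, 3].
  S_2 = Σ v_i α_i^2 r_i = 1·4·7 + 5·1·5 + 6·9·9 + 6·4·10 + 4·3·7 = 863 ≡ 5.
  S = (9, 1, 5) ≠ 0, so r is not a codeword (an error is present).
Step 3: locate the error. For a single error e at position i, S_ℓ = v_i·e·α_i^ℓ, so α_err = S_1/S_0.
  S_0^{−1} = 9^{−1} = 5 (mod 11), so α_err = 1·5 = 5 ≡ 5 = α_5. Error position i = 5.
  Consistency check: S_2/S_1 = 5·1 = 5 ≡ 5 = α_err ✓ (single-error assumption holds).
Step 4: error magnitude e = S_0/v_5 = S_0·∏_{j≠5}(α_5 − α_j) = 9·3 = 27 ≡ 5 (mod 11).
Step 5: correct position 5: c_5 = r_5 − e = 7 − 5 ≡ 2 (mod 11). Hence c = [7, 5, 9, 10, 2].
  Check: interpolating c through the α_i gives m(x) = 3 + 2·x (degree < 2) with m(α_i) = c_i for every i, so c is indeed a codeword.
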